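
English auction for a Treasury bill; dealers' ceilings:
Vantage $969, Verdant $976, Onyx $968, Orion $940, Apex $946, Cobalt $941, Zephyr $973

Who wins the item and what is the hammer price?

Limits in order: 976 (Verdant) > 973 (Zephyr) > 969 (Vantage) > 968 (Onyx) > 946 (Apex) > 941 (Cobalt) > …
Bidding ends when Zephyr exits at $973; Verdant takes it.

Verdant wins at $973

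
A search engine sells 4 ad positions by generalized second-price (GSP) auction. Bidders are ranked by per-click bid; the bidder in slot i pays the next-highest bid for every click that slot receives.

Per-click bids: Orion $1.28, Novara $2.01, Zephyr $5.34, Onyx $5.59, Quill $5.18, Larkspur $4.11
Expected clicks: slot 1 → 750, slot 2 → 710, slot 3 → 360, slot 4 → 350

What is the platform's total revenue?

Total revenue: $9865.90

Sorting advertisers: $5.59 (Onyx) > $5.34 (Zephyr) > $5.18 (Quill) > $4.11 (Larkspur) > $2.01 (Novara) > …
Slot 1: Onyx pays $5.34 × 750 = $4005.00
Slot 2: Zephyr pays $5.18 × 710 = $3677.80
Slot 3: Quill pays $4.11 × 360 = $1479.60
Slot 4: Larkspur pays $2.01 × 350 = $703.50
Total = $9865.90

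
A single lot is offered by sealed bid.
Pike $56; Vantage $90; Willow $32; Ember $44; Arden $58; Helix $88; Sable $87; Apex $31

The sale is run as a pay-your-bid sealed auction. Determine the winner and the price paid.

Rule: the highest bidder wins and pays their own bid.
Bids ranked: 90 (Vantage) > 88 (Helix) > 87 (Sable) > 58 (Arden) > 56 (Pike) > 44 (Ember) > …
First-price: Vantage pays what they bid, $90.

Vantage pays $90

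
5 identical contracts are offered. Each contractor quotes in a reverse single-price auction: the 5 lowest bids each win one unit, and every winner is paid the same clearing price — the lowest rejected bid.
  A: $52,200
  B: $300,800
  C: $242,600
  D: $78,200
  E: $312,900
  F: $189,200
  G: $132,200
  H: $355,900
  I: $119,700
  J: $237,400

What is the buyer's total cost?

Total cost: $1,187,000

Ordering the bids: 52,200 (A), 78,200 (D), 119,700 (I), 132,200 (G), 189,200 (F), 237,400 (J), 242,600 (C), …
Lowest 5: A, D, I, G, F.
Clearing price = lowest rejected bid = $237,400.
Total cost = 5 × $237,400 = $1,187,000.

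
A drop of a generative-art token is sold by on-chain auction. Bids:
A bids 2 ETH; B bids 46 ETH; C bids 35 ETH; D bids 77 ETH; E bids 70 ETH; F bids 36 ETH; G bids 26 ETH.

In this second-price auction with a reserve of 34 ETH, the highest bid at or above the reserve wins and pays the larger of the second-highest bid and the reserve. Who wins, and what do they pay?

Bids in order: 77 (D) > 70 (E) > 46 (B) > 36 (F) > 35 (C) > 26 (G) > …
Highest eligible bid: D at 77 ETH.
max(second-highest 70 ETH, reserve 34 ETH) = 70 ETH; the reserve does not bind.

D pays 70 ETH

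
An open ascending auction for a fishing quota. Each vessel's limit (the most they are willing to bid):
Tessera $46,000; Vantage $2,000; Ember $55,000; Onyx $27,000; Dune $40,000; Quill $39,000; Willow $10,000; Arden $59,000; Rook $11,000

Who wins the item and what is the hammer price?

Limits ranked: 59,000 (Arden) > 55,000 (Ember) > 46,000 (Tessera) > 40,000 (Dune) > 39,000 (Quill) > 27,000 (Onyx) > …
Ember is the last rival to drop out, at $55,000; Arden remains and wins at that price.

Arden wins at $55,000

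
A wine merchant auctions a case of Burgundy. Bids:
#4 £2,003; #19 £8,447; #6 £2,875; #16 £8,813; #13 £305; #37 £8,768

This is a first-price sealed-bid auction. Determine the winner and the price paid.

#16 pays £8,813

Rule: the highest bidder wins and pays their own bid.
Sorting bids: 8,813 (#16) > 8,768 (#37) > 8,447 (#19) > 2,875 (#6) > 2,003 (#4) > 305 (#13)
#16 is highest → pays own bid, £8,813.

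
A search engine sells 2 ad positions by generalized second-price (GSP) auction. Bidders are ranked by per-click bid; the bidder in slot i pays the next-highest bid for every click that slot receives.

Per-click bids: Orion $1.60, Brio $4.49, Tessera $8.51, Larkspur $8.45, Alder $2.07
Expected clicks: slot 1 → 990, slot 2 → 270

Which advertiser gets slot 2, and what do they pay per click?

Sorting advertisers: $8.51 (Tessera) > $8.45 (Larkspur) > $4.49 (Brio) > …
Slot 2 goes to the second-ranked bidder, Larkspur, who pays the next bid down: $4.49/click.

Larkspur; $4.49 per click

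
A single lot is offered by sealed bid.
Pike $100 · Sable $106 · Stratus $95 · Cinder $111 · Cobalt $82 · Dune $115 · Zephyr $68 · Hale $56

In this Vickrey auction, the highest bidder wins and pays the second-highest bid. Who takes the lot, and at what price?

Vickrey auction: the highest bidder wins and pays the second-highest bid.
Sorting bids: 115 (Dune) > 111 (Cinder) > 106 (Sable) > 100 (Pike) > 95 (Stratus) > 82 (Cobalt) > …
Dune wins with the highest bid; price is set by the runner-up at $111.

Dune pays $111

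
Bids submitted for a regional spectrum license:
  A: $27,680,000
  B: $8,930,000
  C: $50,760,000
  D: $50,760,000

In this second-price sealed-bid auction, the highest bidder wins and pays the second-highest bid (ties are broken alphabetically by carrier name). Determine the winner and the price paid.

Bids ranked: 50,760,000 (C) > 50,760,000 (D) > 27,680,000 (A) > 8,930,000 (B)
C and D tie at $50,760,000; tie-break gives it to C.
C is highest; pays the second-highest bid, $50,760,000.

C pays $50,760,000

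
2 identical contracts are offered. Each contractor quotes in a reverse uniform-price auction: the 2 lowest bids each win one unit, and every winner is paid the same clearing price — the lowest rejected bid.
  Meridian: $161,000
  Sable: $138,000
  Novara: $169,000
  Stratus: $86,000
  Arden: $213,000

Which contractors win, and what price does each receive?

Stratus, Sable; each is paid $161,000

Bids ranked low→high: 86,000 (Stratus), 138,000 (Sable), 161,000 (Meridian), 169,000 (Novara), …
Lowest 2: Stratus, Sable.
Clearing price = lowest rejected bid = $161,000.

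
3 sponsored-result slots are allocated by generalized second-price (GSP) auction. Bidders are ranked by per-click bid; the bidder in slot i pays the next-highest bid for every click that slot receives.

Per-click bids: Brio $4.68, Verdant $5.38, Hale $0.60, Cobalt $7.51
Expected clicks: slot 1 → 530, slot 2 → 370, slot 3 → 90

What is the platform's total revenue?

Total revenue: $4637.00

Per-click bids in order: $7.51 (Cobalt) > $5.38 (Verdant) > $4.68 (Brio) > $0.60 (Hale)
Slot 1: Cobalt pays $5.38 × 530 = $2851.40
Slot 2: Verdant pays $4.68 × 370 = $1731.60
Slot 3: Brio pays $0.60 × 90 = $54.00
Total = $4637.00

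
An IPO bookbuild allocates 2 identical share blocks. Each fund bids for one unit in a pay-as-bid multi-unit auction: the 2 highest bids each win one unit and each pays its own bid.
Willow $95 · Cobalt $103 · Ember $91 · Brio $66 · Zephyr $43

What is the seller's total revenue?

Total revenue: $198

Ordering the bids: 103 (Cobalt), 95 (Willow), 91 (Ember), 66 (Brio), …
Winners (2 units): Cobalt, Willow.
Total revenue = 103 + 95 = $198.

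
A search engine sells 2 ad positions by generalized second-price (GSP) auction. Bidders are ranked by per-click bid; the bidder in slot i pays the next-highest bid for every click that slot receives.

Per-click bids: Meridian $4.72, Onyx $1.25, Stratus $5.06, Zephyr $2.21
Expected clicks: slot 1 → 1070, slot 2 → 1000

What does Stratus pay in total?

Ranked by bid: $5.06 (Stratus) > $4.72 (Meridian) > $2.21 (Zephyr) > …
Stratus holds slot 1 → pays next bid $4.72 × 1070 clicks = $5050.40.

Stratus pays $5050.40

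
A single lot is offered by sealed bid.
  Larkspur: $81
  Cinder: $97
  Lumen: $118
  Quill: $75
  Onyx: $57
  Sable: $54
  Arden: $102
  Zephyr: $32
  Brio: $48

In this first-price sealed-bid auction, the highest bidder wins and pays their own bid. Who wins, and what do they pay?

Bids in order: 118 (Lumen) > 102 (Arden) > 97 (Cinder) > 81 (Larkspur) > 75 (Quill) > 57 (Onyx) > …
Lumen is highest → pays own bid, $118.

Lumen pays $118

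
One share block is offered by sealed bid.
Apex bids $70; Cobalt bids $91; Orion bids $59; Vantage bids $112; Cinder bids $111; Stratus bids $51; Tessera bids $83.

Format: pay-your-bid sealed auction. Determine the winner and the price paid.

Bids ranked: 112 (Vantage) > 111 (Cinder) > 91 (Cobalt) > 83 (Tessera) > 70 (Apex) > 59 (Orion) > …
First-price: Vantage pays what they bid, $112.

Vantage pays $112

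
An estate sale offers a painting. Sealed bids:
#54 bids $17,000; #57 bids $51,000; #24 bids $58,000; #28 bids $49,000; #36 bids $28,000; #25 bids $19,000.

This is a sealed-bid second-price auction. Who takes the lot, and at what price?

Rule: the highest bidder wins and pays the second-highest bid.
Sorting bids: 58,000 (#24) > 51,000 (#57) > 49,000 (#28) > 28,000 (#36) > 19,000 (#25) > 17,000 (#54)
#24 wins with the highest bid; price is set by the runner-up at $51,000.

#24 pays $51,000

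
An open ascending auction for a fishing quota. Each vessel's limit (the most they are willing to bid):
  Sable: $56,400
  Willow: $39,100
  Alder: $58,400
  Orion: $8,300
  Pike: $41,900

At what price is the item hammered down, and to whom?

Rule: the price rises until one bidder remains; the winner pays the price at which the last rival dropped out.
Limits ranked: 58,400 (Alder) > 56,400 (Sable) > 41,900 (Pike) > 39,100 (Willow) > 8,300 (Orion)
Sable is the last rival to drop out, at $56,400; Alder remains and wins at that price.

Alder wins at $56,400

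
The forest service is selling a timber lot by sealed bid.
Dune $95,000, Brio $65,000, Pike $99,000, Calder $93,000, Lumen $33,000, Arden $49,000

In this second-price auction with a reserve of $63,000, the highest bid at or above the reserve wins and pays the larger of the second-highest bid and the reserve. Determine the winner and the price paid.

Rule: the highest bid at or above the reserve wins and pays the larger of the second-highest bid and the reserve.
Bids ranked: 99,000 (Pike) > 95,000 (Dune) > 93,000 (Calder) > 65,000 (Brio) > 49,000 (Arden) > 33,000 (Lumen)
Pike has the top bid at or above the reserve ($99,000).
Second-highest bid $95,000 exceeds the reserve $63,000 → payment $95,000.

Pike pays $95,000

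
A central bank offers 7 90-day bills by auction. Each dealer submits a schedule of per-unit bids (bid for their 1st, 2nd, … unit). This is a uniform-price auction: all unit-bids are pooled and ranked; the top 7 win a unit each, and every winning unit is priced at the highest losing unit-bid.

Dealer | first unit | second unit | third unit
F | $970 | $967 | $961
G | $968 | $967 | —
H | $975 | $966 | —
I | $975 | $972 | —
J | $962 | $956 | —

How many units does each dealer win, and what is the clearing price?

F 2, G 2, H 1, I 2; clearing price $966

Merging the schedules and taking the best 7: 975 (H-1), 975 (I-1), 972 (I-2), 970 (F-1), 968 (G-1), 967 (F-2), 967 (G-2)
Highest rejected unit-bid = $966.
Allocation: F 2, G 2, H 1, I 2.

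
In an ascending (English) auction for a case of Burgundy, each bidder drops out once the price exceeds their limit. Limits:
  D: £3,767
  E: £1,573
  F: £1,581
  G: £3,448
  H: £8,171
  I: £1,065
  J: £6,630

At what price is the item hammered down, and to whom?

Limits in order: 8,171 (H) > 6,630 (J) > 3,767 (D) > 3,448 (G) > 1,581 (F) > 1,573 (E) > …
Once the price passes £6,630, only H is left; the hammer falls at J's limit of £6,630.

H wins at £6,630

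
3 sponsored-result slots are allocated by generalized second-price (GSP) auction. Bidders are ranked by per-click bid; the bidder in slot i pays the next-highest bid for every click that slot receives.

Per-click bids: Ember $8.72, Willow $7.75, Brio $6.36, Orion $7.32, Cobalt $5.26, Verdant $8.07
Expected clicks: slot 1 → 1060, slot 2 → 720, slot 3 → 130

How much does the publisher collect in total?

Total revenue: $15085.80

Ranked by bid: $8.72 (Ember) > $8.07 (Verdant) > $7.75 (Willow) > $7.32 (Orion) > …
Slot 1: Ember pays $8.07 × 1060 = $8554.20
Slot 2: Verdant pays $7.75 × 720 = $5580.00
Slot 3: Willow pays $7.32 × 130 = $951.60
Total = $15085.80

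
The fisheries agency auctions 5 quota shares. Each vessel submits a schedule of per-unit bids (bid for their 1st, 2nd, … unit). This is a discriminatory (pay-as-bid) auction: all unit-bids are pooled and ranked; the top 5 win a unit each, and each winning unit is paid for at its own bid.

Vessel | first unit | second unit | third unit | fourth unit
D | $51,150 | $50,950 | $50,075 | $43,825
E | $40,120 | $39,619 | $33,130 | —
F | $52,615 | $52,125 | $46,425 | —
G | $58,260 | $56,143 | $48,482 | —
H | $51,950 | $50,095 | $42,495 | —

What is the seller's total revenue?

Total revenue: $271,093

Pooled unit-bids ranked (top 5): 58,260 (G-1), 56,143 (G-2), 52,615 (F-1), 52,125 (F-2), 51,950 (H-1)
Next rejected bid: $51,150 (not a price — pay-as-bid).
Each winning unit pays its own bid.
Revenue = 58,260 + 56,143 + 52,615 + 52,125 + 51,950 = $271,093.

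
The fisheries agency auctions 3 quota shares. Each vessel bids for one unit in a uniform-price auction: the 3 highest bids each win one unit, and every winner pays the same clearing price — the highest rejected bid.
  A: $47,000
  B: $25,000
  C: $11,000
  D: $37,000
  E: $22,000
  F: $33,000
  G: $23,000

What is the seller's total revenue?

Sorting: 47,000 (A), 37,000 (D), 33,000 (F), 25,000 (B), 23,000 (G), …
Top 3: A, D, F.
First losing bid is B's $25,000, which sets the uniform price.
Total revenue = 3 × $25,000 = $75,000.

Total revenue: $75,000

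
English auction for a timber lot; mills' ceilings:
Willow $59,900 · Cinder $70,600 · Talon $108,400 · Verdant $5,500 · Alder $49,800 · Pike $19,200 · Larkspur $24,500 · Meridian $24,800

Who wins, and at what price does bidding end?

Limits ranked: 108,400 (Talon) > 70,600 (Cinder) > 59,900 (Willow) > 49,800 (Alder) > 24,800 (Meridian) > 24,500 (Larkspur) > …
Once the price passes $70,600, only Talon is left; the hammer falls at Cinder's limit of $70,600.

Talon wins at $70,600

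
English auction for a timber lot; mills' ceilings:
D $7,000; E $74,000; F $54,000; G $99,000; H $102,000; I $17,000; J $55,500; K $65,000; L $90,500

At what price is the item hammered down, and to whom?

H wins at $99,000

Rule: the price rises until one bidder remains; the winner pays the price at which the last rival dropped out.
Sorting limits: 102,000 (H) > 99,000 (G) > 90,500 (L) > 74,000 (E) > 65,000 (K) > 55,500 (J) > …
Once the price passes $99,000, only H is left; the hammer falls at G's limit of $99,000.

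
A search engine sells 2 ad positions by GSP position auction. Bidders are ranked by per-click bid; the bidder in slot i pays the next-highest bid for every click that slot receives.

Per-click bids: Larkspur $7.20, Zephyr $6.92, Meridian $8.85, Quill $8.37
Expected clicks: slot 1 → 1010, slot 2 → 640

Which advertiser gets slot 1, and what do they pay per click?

Ranked by bid: $8.85 (Meridian) > $8.37 (Quill) > $7.20 (Larkspur) > …
Slot 1 goes to the first-ranked bidder, Meridian, who pays the next bid down: $8.37/click.

Meridian; $8.37 per click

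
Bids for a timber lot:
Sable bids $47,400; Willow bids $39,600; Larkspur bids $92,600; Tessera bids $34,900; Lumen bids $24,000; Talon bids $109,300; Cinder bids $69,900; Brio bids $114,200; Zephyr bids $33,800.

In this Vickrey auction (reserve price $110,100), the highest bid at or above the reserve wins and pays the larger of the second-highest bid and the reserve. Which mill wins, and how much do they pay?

Sorting bids: 114,200 (Brio) > 109,300 (Talon) > 92,600 (Larkspur) > 69,900 (Cinder) > 47,400 (Sable) > 39,600 (Willow) > …
Brio has the top bid at or above the reserve ($114,200).
Second-highest bid $109,300 is below the reserve $110,100, so the reserve binds → payment $110,100.

Brio pays $110,100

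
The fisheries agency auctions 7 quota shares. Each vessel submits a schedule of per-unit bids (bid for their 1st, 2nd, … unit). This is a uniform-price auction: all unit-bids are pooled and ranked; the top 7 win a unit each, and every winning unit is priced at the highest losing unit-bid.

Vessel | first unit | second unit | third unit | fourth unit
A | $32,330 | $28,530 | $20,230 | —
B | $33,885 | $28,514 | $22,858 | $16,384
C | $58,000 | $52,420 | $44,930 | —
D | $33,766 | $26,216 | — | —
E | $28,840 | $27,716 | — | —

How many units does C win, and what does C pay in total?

C: 3 units, pays $85,590

Merging the schedules and taking the best 7: 58,000 (C-1), 52,420 (C-2), 44,930 (C-3), 33,885 (B-1), 33,766 (D-1), 32,330 (A-1), 28,840 (E-1)
The (k+1)-th unit-bid is $28,530.
C wins 3 unit(s) at $28,530 each.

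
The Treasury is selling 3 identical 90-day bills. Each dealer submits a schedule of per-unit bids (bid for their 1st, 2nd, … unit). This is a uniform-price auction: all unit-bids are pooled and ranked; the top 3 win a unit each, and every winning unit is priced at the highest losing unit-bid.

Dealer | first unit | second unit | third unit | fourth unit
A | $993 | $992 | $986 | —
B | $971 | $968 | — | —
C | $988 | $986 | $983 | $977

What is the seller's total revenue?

Pooled unit-bids ranked (top 3): 993 (A-1), 992 (A-2), 988 (C-1)
First bid not allocated: $986.
Allocation: A 2, C 1. Every unit priced at $986.
Revenue = 3 × 986 = $2,958.

Total revenue: $2,958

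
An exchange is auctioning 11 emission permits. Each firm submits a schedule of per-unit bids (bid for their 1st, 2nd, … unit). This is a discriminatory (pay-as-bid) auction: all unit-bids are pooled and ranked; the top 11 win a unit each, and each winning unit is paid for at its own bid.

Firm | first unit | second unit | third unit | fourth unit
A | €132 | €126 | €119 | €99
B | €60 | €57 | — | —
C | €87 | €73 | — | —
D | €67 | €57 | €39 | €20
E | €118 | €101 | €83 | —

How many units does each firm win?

A 4, B 1, C 2, D 1, E 3

Merging the schedules and taking the best 11: 132 (A-1), 126 (A-2), 119 (A-3), 118 (E-1), 101 (E-2), 99 (A-4), 87 (C-1), 83 (E-3), 73 (C-2), 67 (D-1), 60 (B-1)
Next rejected bid: €57 (not a price — pay-as-bid).
Allocation: A 4, B 1, C 2, D 1, E 3.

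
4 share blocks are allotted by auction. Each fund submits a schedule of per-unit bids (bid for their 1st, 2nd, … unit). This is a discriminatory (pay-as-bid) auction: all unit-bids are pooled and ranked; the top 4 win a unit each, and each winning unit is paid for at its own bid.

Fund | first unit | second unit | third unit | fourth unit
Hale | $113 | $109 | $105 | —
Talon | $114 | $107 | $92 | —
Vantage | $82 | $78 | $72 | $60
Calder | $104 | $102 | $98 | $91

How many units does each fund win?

Hale 2, Talon 2

All unit-bids, highest first — top 4: 114 (Talon-1), 113 (Hale-1), 109 (Hale-2), 107 (Talon-2)
Next rejected bid: $105 (not a price — pay-as-bid).
Allocation: Hale 2, Talon 2.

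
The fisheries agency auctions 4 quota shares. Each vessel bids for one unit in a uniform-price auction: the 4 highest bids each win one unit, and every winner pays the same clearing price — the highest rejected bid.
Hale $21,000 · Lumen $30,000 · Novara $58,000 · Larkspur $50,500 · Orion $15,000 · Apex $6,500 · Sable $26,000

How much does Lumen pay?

Sorting: 58,000 (Novara), 50,500 (Larkspur), 30,000 (Lumen), 26,000 (Sable), 21,000 (Hale), 15,000 (Orion), …
Top 4: Novara, Larkspur, Lumen, Sable.
First losing bid is Hale's $21,000, which sets the uniform price.
Lumen wins → pays $21,000.

Lumen pays $21,000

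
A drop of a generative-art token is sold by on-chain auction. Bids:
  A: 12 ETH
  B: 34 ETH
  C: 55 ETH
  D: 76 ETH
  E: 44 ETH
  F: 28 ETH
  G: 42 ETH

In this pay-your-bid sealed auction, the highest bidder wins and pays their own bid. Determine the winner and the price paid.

Rule: the highest bidder wins and pays their own bid.
Sorting bids: 76 (D) > 55 (C) > 44 (E) > 42 (G) > 34 (B) > 28 (F) > …
First-price: D pays what they bid, 76 ETH.

D pays 76 ETH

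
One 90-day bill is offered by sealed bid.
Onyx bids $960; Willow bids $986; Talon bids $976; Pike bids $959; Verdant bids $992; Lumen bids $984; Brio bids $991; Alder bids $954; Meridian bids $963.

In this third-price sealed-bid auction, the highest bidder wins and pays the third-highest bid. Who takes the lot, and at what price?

Verdant pays $986

Bids ranked: 992 (Verdant) > 991 (Brio) > 986 (Willow) > 984 (Lumen) > 976 (Talon) > 963 (Meridian) > …
Verdant is highest; pays the third-highest bid, $986.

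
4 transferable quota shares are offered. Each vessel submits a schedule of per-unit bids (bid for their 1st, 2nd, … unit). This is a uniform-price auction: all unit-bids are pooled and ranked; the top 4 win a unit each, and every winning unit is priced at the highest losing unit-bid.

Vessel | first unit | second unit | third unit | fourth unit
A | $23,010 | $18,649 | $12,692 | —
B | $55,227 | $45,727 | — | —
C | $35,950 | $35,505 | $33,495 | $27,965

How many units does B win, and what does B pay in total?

Pooled unit-bids ranked (top 4): 55,227 (B-1), 45,727 (B-2), 35,950 (C-1), 35,505 (C-2)
The (k+1)-th unit-bid is $33,495.
B wins 2 unit(s) at $33,495 each.

B: 2 units, pays $66,990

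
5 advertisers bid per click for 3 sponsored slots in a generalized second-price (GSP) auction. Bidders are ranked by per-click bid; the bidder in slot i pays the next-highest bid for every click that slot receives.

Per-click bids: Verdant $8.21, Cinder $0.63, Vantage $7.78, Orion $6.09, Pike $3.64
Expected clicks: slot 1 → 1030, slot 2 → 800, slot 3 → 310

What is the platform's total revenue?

Total revenue: $14013.80

Per-click bids in order: $8.21 (Verdant) > $7.78 (Vantage) > $6.09 (Orion) > $3.64 (Pike) > …
Slot 1: Verdant pays $7.78 × 1030 = $8013.40
Slot 2: Vantage pays $6.09 × 800 = $4872.00
Slot 3: Orion pays $3.64 × 310 = $1128.40
Total = $14013.80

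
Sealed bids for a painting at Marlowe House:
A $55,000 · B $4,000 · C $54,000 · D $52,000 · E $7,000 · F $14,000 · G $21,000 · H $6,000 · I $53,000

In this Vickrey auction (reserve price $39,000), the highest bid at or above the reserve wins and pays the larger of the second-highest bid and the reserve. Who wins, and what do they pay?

Sorting bids: 55,000 (A) > 54,000 (C) > 53,000 (I) > 52,000 (D) > 21,000 (G) > 14,000 (F) > …
Highest eligible bid: A at $55,000.
Second-highest bid $54,000 exceeds the reserve $39,000 → payment $54,000.

A pays $54,000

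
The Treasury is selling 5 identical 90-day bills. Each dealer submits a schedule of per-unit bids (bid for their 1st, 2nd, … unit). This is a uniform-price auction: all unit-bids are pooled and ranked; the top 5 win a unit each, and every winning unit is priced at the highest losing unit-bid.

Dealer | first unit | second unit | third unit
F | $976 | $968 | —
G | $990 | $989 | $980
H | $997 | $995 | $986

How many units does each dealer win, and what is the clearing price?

Pooled unit-bids ranked (top 5): 997 (H-1), 995 (H-2), 990 (G-1), 989 (G-2), 986 (H-3)
First bid not allocated: $980.
Allocation: G 2, H 3.

G 2, H 3; clearing price $980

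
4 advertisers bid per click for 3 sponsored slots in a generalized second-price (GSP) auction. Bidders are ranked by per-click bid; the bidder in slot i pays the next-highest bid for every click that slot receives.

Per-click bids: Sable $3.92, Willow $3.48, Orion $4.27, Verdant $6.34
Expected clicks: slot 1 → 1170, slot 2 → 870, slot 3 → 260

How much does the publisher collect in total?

Total revenue: $9311.10

Sorting advertisers: $6.34 (Verdant) > $4.27 (Orion) > $3.92 (Sable) > $3.48 (Willow)
Slot 1: Verdant pays $4.27 × 1170 = $4995.90
Slot 2: Orion pays $3.92 × 870 = $3410.40
Slot 3: Sable pays $3.48 × 260 = $904.80
Total = $9311.10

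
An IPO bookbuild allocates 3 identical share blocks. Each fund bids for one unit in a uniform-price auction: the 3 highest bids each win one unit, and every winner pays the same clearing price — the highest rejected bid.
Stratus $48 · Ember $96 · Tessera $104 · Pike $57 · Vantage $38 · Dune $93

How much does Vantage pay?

Sorting: 104 (Tessera), 96 (Ember), 93 (Dune), 57 (Pike), 48 (Stratus), …
The 3 highest are Tessera, Ember, Dune.
Clearing price = highest rejected bid = $57.
Vantage does not win → pays $0.

Vantage pays $0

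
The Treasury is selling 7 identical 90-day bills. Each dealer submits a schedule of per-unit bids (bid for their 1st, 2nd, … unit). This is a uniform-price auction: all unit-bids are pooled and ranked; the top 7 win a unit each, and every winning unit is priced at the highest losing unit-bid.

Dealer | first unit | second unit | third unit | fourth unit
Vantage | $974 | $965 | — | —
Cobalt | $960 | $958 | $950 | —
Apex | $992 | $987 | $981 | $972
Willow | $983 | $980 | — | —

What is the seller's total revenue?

Total revenue: $6,755

All unit-bids, highest first — top 7: 992 (Apex-1), 987 (Apex-2), 983 (Willow-1), 981 (Apex-3), 980 (Willow-2), 974 (Vantage-1), 972 (Apex-4)
The (k+1)-th unit-bid is $965.
Allocation: Apex 4, Vantage 1, Willow 2. Every unit priced at $965.
Revenue = 7 × 965 = $6,755.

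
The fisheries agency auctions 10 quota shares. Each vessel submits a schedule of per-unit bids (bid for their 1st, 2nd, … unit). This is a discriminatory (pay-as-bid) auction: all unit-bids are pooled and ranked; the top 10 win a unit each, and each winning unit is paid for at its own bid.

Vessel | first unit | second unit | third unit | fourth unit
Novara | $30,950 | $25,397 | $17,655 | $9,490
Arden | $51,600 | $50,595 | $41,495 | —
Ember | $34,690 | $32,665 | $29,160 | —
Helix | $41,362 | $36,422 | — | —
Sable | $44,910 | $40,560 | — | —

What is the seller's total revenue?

Pooled unit-bids ranked (top 10): 51,600 (Arden-1), 50,595 (Arden-2), 44,910 (Sable-1), 41,495 (Arden-3), 41,362 (Helix-1), 40,560 (Sable-2), 36,422 (Helix-2), 34,690 (Ember-1), 32,665 (Ember-2), 30,950 (Novara-1)
Next rejected bid: $29,160 (not a price — pay-as-bid).
Each winning unit pays its own bid.
Revenue = 51,600 + 50,595 + 44,910 + 41,495 + 41,362 + 40,560 + 36,422 + 34,690 + 32,665 + 30,950 = $405,249.

Total revenue: $405,249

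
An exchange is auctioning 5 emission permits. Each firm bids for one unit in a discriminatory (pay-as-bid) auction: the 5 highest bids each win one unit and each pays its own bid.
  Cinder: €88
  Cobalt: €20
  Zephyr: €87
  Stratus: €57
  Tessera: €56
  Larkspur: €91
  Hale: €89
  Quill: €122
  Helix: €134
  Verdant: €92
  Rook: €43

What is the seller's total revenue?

Total revenue: €528

Ordering the bids: 134 (Helix), 122 (Quill), 92 (Verdant), 91 (Larkspur), 89 (Hale), 88 (Cinder), 87 (Zephyr), …
Top 5: Helix, Quill, Verdant, Larkspur, Hale.
Total revenue = 134 + 122 + 92 + 91 + 89 = €528.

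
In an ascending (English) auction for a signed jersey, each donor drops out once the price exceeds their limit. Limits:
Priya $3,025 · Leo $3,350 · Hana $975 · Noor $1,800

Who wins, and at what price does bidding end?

Leo wins at $3,025

Rule: the price rises until one bidder remains; the winner pays the price at which the last rival dropped out.
Limits in order: 3,350 (Leo) > 3,025 (Priya) > 1,800 (Noor) > 975 (Hana)
Priya is the last rival to drop out, at $3,025; Leo remains and wins at that price.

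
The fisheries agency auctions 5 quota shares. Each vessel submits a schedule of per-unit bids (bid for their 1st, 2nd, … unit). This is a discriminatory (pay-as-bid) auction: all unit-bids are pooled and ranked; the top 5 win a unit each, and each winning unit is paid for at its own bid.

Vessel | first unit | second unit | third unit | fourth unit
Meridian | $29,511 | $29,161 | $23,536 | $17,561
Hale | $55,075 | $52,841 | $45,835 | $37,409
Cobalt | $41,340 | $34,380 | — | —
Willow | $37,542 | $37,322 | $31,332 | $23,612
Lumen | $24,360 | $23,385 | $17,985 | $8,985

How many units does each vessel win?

Cobalt 1, Hale 3, Willow 1

All unit-bids, highest first — top 5: 55,075 (Hale-1), 52,841 (Hale-2), 45,835 (Hale-3), 41,340 (Cobalt-1), 37,542 (Willow-1)
Next rejected bid: $37,409 (not a price — pay-as-bid).
Allocation: Cobalt 1, Hale 3, Willow 1.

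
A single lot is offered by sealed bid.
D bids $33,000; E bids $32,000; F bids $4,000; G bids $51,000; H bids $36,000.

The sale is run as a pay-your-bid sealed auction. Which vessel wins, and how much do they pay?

Bids ranked: 51,000 (G) > 36,000 (H) > 33,000 (D) > 32,000 (E) > 4,000 (F)
G has the highest bid and pays exactly that: $51,000.

G pays $51,000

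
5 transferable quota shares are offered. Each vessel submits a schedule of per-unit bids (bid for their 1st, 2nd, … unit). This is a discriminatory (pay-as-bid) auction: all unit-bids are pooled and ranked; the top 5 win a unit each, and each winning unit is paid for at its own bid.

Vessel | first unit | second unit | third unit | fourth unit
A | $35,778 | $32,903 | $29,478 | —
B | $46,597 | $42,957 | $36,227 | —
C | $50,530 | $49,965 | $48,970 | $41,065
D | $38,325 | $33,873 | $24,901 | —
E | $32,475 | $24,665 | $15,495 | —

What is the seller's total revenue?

Total revenue: $239,019

All unit-bids, highest first — top 5: 50,530 (C-1), 49,965 (C-2), 48,970 (C-3), 46,597 (B-1), 42,957 (B-2)
Next rejected bid: $41,065 (not a price — pay-as-bid).
Each winning unit pays its own bid.
Revenue = 50,530 + 49,965 + 48,970 + 46,597 + 42,957 = $239,019.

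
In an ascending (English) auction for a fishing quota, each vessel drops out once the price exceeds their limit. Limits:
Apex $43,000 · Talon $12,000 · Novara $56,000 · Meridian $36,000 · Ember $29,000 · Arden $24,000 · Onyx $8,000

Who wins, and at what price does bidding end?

Limits ranked: 56,000 (Novara) > 43,000 (Apex) > 36,000 (Meridian) > 29,000 (Ember) > 24,000 (Arden) > 12,000 (Talon) > …
Once the price passes $43,000, only Novara is left; the hammer falls at Apex's limit of $43,000.

Novara wins at $43,000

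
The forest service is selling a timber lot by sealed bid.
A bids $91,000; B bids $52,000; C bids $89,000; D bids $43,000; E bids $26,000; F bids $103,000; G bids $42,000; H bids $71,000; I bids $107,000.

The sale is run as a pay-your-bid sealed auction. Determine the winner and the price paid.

I pays $107,000

Rule: the highest bidder wins and pays their own bid.
Bids ranked: 107,000 (I) > 103,000 (F) > 91,000 (A) > 89,000 (C) > 71,000 (H) > 52,000 (B) > …
I is highest → pays own bid, $107,000.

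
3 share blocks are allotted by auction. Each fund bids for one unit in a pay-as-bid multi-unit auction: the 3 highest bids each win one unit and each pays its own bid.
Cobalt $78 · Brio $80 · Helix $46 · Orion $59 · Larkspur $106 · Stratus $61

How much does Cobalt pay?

Sorting: 106 (Larkspur), 80 (Brio), 78 (Cobalt), 61 (Stratus), 59 (Orion), …
Top 3: Larkspur, Brio, Cobalt.
Cobalt wins → own bid $78.

Cobalt pays $78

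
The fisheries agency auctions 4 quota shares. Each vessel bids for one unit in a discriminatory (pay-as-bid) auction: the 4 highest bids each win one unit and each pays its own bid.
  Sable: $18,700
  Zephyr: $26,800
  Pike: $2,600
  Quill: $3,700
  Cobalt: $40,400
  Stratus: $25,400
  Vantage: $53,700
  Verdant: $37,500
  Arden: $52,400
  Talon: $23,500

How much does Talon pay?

Bids ranked high→low: 53,700 (Vantage), 52,400 (Arden), 40,400 (Cobalt), 37,500 (Verdant), 26,800 (Zephyr), 25,400 (Stratus), …
Top 4: Vantage, Arden, Cobalt, Verdant.
Talon does not win → $0.

Talon pays $0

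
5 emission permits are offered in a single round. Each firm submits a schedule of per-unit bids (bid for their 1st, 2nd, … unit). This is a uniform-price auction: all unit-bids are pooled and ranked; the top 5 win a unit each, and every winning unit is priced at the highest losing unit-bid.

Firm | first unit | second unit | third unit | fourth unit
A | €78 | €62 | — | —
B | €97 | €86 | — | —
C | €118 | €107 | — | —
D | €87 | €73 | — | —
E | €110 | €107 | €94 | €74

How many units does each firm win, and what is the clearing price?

Merging the schedules and taking the best 5: 118 (C-1), 110 (E-1), 107 (C-2), 107 (E-2), 97 (B-1)
First bid not allocated: €94.
Allocation: B 1, C 2, E 2.

B 1, C 2, E 2; clearing price €94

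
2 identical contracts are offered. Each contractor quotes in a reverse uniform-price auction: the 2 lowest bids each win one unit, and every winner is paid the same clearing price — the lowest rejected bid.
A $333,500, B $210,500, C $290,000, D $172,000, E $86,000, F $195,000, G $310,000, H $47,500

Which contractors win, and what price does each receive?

Sorting: 47,500 (H), 86,000 (E), 172,000 (D), 195,000 (F), …
The 2 lowest are H, E.
Lowest unsuccessful bid: $172,000 → clearing price.

H, E; each is paid $172,000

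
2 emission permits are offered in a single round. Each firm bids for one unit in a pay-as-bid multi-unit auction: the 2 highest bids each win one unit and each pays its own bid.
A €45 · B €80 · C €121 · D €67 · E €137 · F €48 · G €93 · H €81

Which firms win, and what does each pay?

Sorting: 137 (E), 121 (C), 93 (G), 81 (H), …
The 2 highest are E, C.
Each winner pays its own bid: E €137, C €121.

E €137, C €121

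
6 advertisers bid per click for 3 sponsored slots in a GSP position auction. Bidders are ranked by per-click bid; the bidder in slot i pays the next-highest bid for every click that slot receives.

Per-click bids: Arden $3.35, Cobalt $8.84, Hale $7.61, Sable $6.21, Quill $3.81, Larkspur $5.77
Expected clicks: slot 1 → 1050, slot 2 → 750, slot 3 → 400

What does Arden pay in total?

Ranked by bid: $8.84 (Cobalt) > $7.61 (Hale) > $6.21 (Sable) > $5.77 (Larkspur) > …
Arden ranks below slot 3 → no slot, pays nothing.

Arden pays $0.00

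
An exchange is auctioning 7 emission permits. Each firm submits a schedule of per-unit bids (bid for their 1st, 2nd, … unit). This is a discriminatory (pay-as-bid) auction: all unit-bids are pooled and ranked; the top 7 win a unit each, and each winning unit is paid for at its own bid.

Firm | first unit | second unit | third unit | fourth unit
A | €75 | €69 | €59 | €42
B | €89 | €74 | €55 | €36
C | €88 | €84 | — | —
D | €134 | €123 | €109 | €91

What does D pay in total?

D pays €457

All unit-bids, highest first — top 7: 134 (D-1), 123 (D-2), 109 (D-3), 91 (D-4), 89 (B-1), 88 (C-1), 84 (C-2)
Next rejected bid: €75 (not a price — pay-as-bid).
D's winning unit-bids: 134 + 123 + 109 + 91 = €457.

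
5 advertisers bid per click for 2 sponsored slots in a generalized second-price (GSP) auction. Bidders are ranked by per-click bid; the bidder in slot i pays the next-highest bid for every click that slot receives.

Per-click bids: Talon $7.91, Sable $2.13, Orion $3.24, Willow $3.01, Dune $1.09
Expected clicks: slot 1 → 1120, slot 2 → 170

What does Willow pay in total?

Ranked by bid: $7.91 (Talon) > $3.24 (Orion) > $3.01 (Willow) > …
Willow ranks below slot 2 → no slot, pays nothing.

Willow pays $0.00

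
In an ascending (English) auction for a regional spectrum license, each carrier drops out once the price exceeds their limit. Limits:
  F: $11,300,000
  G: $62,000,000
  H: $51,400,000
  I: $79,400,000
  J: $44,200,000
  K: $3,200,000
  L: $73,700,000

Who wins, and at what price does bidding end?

Ascending (English) auction: the price rises until one bidder remains; the winner pays the price at which the last rival dropped out.
Sorting limits: 79,400,000 (I) > 73,700,000 (L) > 62,000,000 (G) > 51,400,000 (H) > 44,200,000 (J) > 11,300,000 (F) > …
Once the price passes $73,700,000, only I is left; the hammer falls at L's limit of $73,700,000.

I wins at $73,700,000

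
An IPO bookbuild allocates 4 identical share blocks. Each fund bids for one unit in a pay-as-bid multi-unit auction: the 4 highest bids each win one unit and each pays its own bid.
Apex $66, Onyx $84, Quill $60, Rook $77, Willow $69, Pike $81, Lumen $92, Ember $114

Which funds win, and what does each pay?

Sorting: 114 (Ember), 92 (Lumen), 84 (Onyx), 81 (Pike), 77 (Rook), 69 (Willow), …
Top 4: Ember, Lumen, Onyx, Pike.
Each winner pays its own bid: Ember $114, Lumen $92, Onyx $84, Pike $81.

Ember $114, Lumen $92, Onyx $84, Pike $81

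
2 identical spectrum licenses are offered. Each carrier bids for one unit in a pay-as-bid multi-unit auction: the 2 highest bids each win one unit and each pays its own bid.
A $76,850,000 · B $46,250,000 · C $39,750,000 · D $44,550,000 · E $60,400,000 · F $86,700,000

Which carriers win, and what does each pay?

F $86,700,000, A $76,850,000

Sorting: 86,700,000 (F), 76,850,000 (A), 60,400,000 (E), 46,250,000 (B), …
The 2 highest are F, A.
Each winner pays its own bid: F $86,700,000, A $76,850,000.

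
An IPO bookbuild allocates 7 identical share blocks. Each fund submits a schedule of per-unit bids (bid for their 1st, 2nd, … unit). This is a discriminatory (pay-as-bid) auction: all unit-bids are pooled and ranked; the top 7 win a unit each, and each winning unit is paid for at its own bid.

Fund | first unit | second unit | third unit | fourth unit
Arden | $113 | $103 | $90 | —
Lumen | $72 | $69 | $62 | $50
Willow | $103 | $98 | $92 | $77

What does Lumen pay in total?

Lumen pays $0

Pooled unit-bids ranked (top 7): 113 (Arden-1), 103 (Arden-2), 103 (Willow-1), 98 (Willow-2), 92 (Willow-3), 90 (Arden-3), 77 (Willow-4)
Next rejected bid: $72 (not a price — pay-as-bid).
Lumen wins no units.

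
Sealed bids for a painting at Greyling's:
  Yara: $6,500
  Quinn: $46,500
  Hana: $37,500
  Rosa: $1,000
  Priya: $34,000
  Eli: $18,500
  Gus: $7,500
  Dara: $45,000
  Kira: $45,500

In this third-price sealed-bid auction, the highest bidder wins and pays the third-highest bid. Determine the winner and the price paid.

Quinn pays $45,000

Rule: the highest bidder wins and pays the third-highest bid.
Sorting bids: 46,500 (Quinn) > 45,500 (Kira) > 45,000 (Dara) > 37,500 (Hana) > 34,000 (Priya) > 18,500 (Eli) > …
Quinn wins; payment is bid #3 in the ranking = $45,000.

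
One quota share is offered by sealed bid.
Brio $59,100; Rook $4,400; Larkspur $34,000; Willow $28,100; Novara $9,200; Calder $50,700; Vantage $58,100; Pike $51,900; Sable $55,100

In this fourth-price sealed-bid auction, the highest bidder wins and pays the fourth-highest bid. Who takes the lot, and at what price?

Fourth-price sealed-bid auction: the highest bidder wins and pays the fourth-highest bid.
Bids ranked: 59,100 (Brio) > 58,100 (Vantage) > 55,100 (Sable) > 51,900 (Pike) > 50,700 (Calder) > 34,000 (Larkspur) > …
Brio is highest; pays the fourth-highest bid, $51,900.

Brio pays $51,900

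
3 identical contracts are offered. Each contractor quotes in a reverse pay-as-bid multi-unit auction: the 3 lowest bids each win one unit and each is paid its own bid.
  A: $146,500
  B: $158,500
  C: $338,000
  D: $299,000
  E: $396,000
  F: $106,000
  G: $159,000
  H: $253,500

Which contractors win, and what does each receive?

Ordering the bids: 106,000 (F), 146,500 (A), 158,500 (B), 159,000 (G), 253,500 (H), …
Winners (3 units): F, A, B.
Each winner is paid its own bid: F $106,000, A $146,500, B $158,500.

F $106,000, A $146,500, B $158,500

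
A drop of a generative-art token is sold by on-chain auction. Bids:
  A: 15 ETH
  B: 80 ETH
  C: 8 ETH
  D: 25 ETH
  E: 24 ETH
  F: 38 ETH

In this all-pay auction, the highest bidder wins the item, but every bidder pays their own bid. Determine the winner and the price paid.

B pays 80 ETH

Rule: the highest bidder wins the item, but every bidder pays their own bid.
Bids ranked: 80 (B) > 38 (F) > 25 (D) > 24 (E) > 15 (A) > 8 (C)
B is highest and takes the item; every bidder forfeits their bid.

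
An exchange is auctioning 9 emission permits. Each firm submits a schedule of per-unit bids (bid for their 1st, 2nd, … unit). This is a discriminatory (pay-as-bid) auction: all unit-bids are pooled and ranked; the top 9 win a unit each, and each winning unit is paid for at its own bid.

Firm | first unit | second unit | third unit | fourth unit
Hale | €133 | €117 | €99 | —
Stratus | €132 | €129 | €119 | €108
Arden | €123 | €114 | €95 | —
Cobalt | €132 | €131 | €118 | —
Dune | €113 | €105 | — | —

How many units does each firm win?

Arden 1, Cobalt 3, Hale 2, Stratus 3

Merging the schedules and taking the best 9: 133 (Hale-1), 132 (Stratus-1), 132 (Cobalt-1), 131 (Cobalt-2), 129 (Stratus-2), 123 (Arden-1), 119 (Stratus-3), 118 (Cobalt-3), 117 (Hale-2)
Next rejected bid: €114 (not a price — pay-as-bid).
Allocation: Arden 1, Cobalt 3, Hale 2, Stratus 3.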